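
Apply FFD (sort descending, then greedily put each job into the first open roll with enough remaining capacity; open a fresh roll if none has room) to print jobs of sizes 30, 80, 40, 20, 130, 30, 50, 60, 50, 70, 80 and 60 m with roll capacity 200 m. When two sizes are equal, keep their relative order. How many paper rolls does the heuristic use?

4

Sorted descending: 130, 80, 80, 70, 60, 60, 50, 50, 40, 30, 30, 20.
  130 → roll 1 (new)  [load 130/200]
  80 → roll 2 (new)  [load 80/200]
  80 → roll 2  [load 160/200]
  70 → roll 1  [load 200/200]
  60 → roll 3 (new)  [load 60/200]
  60 → roll 3  [load 120/200]
  50 → roll 3  [load 170/200]
  50 → roll 4 (new)  [load 50/200]
  40 → roll 2  [load 200/200]
  30 → roll 3  [load 200/200]
  30 → roll 4  [load 80/200]
  20 → roll 4  [load 100/200]
4 paper rolls opened.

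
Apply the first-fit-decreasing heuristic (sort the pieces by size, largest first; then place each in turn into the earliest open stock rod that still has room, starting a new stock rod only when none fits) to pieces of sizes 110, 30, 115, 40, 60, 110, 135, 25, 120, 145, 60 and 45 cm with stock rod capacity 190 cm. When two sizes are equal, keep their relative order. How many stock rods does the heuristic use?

Sorted descending: 145, 135, 120, 115, 110, 110, 60, 60, 45, 40, 30, 25.
  145 → stock rod 1 (new)  [load 145/190]
  135 → stock rod 2 (new)  [load 135/190]
  120 → stock rod 3 (new)  [load 120/190]
  115 → stock rod 4 (new)  [load 115/190]
  110 → stock rod 5 (new)  [load 110/190]
  110 → stock rod 6 (new)  [load 110/190]
  60 → stock rod 3  [load 180/190]
  60 → stock rod 4  [load 175/190]
  45 → stock rod 1  [load 190/190]
  40 → stock rod 2  [load 175/190]
  30 → stock rod 5  [load 140/190]
  25 → stock rod 5  [load 165/190]
6 stock rods opened.

6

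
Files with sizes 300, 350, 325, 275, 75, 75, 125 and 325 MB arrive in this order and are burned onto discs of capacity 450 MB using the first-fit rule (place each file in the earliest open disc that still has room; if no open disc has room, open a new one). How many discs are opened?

  300 → disc 1 (new)  [load 300/450]
  350 → disc 2 (new)  [load 350/450]
  325 → disc 3 (new)  [load 325/450]
  275 → disc 4 (new)  [load 275/450]
  75 → disc 1  [load 375/450]
  75 → disc 1  [load 450/450]
  125 → disc 3  [load 450/450]
  325 → disc 5 (new)  [load 325/450]
5 discs opened.

5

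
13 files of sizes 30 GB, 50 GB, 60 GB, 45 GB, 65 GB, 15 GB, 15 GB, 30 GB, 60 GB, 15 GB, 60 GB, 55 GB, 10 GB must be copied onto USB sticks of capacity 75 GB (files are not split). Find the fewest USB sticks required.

8

Total = 65 + 60 + 60 + 60 + 55 + 50 + 45 + 30 + 30 + 15 + 15 + 15 + 10 = 510 GB.
Lower bound: ⌈510/75⌉ = 7 USB sticks.
A packing using 8 USB sticks:
  USB stick 1: 65 + 10 = 75
  USB stick 2: 60 + 15 = 75
  USB stick 3: 60 + 15 = 75
  USB stick 4: 60 + 15 = 75
  USB stick 5: 55 = 55
  USB stick 6: 50 = 50
  USB stick 7: 45 + 30 = 75
  USB stick 8: 30 = 30
No arrangement into 7 USB sticks stays within capacity, so 8 is optimal.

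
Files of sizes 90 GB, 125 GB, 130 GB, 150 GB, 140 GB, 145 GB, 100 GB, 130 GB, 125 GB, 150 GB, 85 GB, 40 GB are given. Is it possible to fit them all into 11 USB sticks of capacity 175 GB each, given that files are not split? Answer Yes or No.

Yes

A valid assignment using 10 USB sticks:
  USB stick 1: 150 = 150
  USB stick 2: 150 = 150
  USB stick 3: 145 = 145
  USB stick 4: 140 = 140
  USB stick 5: 130 + 40 = 170
  USB stick 6: 130 = 130
  USB stick 7: 125 = 125
  USB stick 8: 125 = 125
  USB stick 9: 100 = 100
  USB stick 10: 90 + 85 = 175
That uses only 10 ≤ 11, so 11 USB sticks are enough.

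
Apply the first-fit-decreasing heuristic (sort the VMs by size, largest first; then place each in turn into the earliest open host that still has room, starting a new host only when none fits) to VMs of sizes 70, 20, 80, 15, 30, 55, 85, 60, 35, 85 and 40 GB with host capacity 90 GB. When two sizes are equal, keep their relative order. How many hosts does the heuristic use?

7

Sorted descending: 85, 85, 80, 70, 60, 55, 40, 35, 30, 20, 15.
  85 → host 1 (new)  [load 85/90]
  85 → host 2 (new)  [load 85/90]
  80 → host 3 (new)  [load 80/90]
  70 → host 4 (new)  [load 70/90]
  60 → host 5 (new)  [load 60/90]
  55 → host 6 (new)  [load 55/90]
  40 → host 7 (new)  [load 40/90]
  35 → host 6  [load 90/90]
  30 → host 5  [load 90/90]
  20 → host 4  [load 90/90]
  15 → host 7  [load 55/90]
7 hosts opened.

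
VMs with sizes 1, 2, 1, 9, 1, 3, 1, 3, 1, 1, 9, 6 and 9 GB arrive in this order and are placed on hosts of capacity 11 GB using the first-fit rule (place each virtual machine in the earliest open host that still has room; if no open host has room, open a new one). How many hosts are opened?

5

  1 → host 1 (new)  [load 1/11]
  2 → host 1  [load 3/11]
  1 → host 1  [load 4/11]
  9 → host 2 (new)  [load 9/11]
  1 → host 1  [load 5/11]
  3 → host 1  [load 8/11]
  1 → host 1  [load 9/11]
  3 → host 3 (new)  [load 3/11]
  1 → host 1  [load 10/11]
  1 → host 1  [load 11/11]
  9 → host 4 (new)  [load 9/11]
  6 → host 3  [load 9/11]
  9 → host 5 (new)  [load 9/11]
5 hosts opened.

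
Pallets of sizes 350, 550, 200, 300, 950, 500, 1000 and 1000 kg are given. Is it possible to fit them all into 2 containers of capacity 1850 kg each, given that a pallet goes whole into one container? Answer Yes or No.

No

Total = 4850 kg; ⌈4850/1850⌉ = 3.
At least 3 containers are required, but only 2 are allowed.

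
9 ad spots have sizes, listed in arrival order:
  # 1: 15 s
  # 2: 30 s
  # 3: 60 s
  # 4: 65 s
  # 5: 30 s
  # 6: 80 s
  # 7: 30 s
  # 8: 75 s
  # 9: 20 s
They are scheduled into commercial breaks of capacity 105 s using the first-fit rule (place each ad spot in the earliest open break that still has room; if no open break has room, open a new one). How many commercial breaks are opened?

  15 → break 1 (new)  [load 15/105]
  30 → break 1  [load 45/105]
  60 → break 1  [load 105/105]
  65 → break 2 (new)  [load 65/105]
  30 → break 2  [load 95/105]
  80 → break 3 (new)  [load 80/105]
  30 → break 4 (new)  [load 30/105]
  75 → break 4  [load 105/105]
  20 → break 3  [load 100/105]
4 commercial breaks opened.

4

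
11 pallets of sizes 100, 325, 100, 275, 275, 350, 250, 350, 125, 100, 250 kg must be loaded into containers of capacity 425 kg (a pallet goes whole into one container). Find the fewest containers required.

7

Total = 350 + 350 + 325 + 275 + 275 + 250 + 250 + 125 + 100 + 100 + 100 = 2500 kg.
Lower bound: ⌈2500/425⌉ = 6 containers.
Also, 7 pallets each exceed 425/2 kg, and no two of those can share a container, so at least 7 containers are needed.
A packing using 7 containers:
  container 1: 350 = 350
  container 2: 350 = 350
  container 3: 325 + 100 = 425
  container 4: 275 + 125 = 400
  container 5: 275 + 100 = 375
  container 6: 250 + 100 = 350
  container 7: 250 = 250
This matches the lower bound, so 7 is optimal.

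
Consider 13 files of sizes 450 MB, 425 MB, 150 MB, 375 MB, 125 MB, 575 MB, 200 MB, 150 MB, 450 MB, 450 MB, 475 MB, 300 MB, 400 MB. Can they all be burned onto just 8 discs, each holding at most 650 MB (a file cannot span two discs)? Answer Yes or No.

No

Total = 4525 MB; ⌈4525/650⌉ = 7.
8 files each exceed half the capacity and cannot share a disc, forcing at least 8 discs.
The bound of 8 does not rule out 8, but exhaustive search shows no assignment into 8 discs of capacity 650 MB exists — the minimum is 9.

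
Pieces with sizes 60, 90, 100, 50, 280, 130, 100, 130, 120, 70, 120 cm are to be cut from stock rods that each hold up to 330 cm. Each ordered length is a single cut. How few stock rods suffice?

4

Total = 280 + 130 + 130 + 120 + 120 + 100 + 100 + 90 + 70 + 60 + 50 = 1250 cm.
Lower bound: ⌈1250/330⌉ = 4 stock rods.
A packing using 4 stock rods:
  stock rod 1: 280 + 50 = 330
  stock rod 2: 130 + 130 + 70 = 330
  stock rod 3: 120 + 120 + 90 = 330
  stock rod 4: 100 + 100 + 60 = 260
This matches the lower bound, so 4 is optimal.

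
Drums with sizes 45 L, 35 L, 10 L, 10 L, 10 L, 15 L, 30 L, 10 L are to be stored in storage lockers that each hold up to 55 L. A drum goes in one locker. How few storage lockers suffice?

3

Total = 45 + 35 + 30 + 15 + 10 + 10 + 10 + 10 = 165 L.
Lower bound: ⌈165/55⌉ = 3 storage lockers.
A packing using 3 storage lockers:
  locker 1: 45 + 10 = 55
  locker 2: 35 + 10 + 10 = 55
  locker 3: 30 + 15 + 10 = 55
This matches the lower bound, so 3 is optimal.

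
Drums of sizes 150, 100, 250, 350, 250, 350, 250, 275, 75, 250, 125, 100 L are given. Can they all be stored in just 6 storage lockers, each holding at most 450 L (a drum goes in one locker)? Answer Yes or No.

Total = 2525 L; ⌈2525/450⌉ = 6.
7 drums each exceed half the capacity and cannot share a locker, forcing at least 7 storage lockers.
At least 7 storage lockers are required, but only 6 are allowed.

No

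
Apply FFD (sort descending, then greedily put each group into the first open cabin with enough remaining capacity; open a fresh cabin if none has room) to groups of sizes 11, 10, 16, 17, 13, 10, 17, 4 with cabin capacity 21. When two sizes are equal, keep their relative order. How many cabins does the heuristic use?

6

Sorted descending: 17, 17, 16, 13, 11, 10, 10, 4.
  17 → cabin 1 (new)  [load 17/21]
  17 → cabin 2 (new)  [load 17/21]
  16 → cabin 3 (new)  [load 16/21]
  13 → cabin 4 (new)  [load 13/21]
  11 → cabin 5 (new)  [load 11/21]
  10 → cabin 5  [load 21/21]
  10 → cabin 6 (new)  [load 10/21]
  4 → cabin 1  [load 21/21]
6 cabins opened.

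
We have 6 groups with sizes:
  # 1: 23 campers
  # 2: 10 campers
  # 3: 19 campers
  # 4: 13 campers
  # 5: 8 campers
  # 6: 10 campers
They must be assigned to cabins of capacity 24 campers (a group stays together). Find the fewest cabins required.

4

Total = 23 + 19 + 13 + 10 + 10 + 8 = 83 campers.
Lower bound: ⌈83/24⌉ = 4 cabins.
A packing using 4 cabins:
  cabin 1: 23 = 23
  cabin 2: 19 = 19
  cabin 3: 13 + 10 = 23
  cabin 4: 10 + 8 = 18
This matches the lower bound, so 4 is optimal.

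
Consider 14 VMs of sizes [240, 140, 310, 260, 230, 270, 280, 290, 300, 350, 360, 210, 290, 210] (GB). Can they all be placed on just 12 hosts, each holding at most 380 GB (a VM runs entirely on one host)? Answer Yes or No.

Total = 3740 GB; ⌈3740/380⌉ = 10.
13 VMs each exceed half the capacity and cannot share a host, forcing at least 13 hosts.
At least 13 hosts are required, but only 12 are allowed.

No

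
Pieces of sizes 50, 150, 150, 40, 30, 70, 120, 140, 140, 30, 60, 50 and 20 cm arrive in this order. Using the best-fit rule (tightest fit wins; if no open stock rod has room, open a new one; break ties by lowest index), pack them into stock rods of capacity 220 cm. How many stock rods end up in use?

  50 → stock rod 1 (new)  [load 50/220]
  150 → stock rod 1  [load 200/220]
  150 → stock rod 2 (new)  [load 150/220]
  40 → stock rod 2  [load 190/220]
  30 → stock rod 2  [load 220/220]
  70 → stock rod 3 (new)  [load 70/220]
  120 → stock rod 3  [load 190/220]
  140 → stock rod 4 (new)  [load 140/220]
  140 → stock rod 5 (new)  [load 140/220]
  30 → stock rod 3  [load 220/220]
  60 → stock rod 4  [load 200/220]
  50 → stock rod 5  [load 190/220]
  20 → stock rod 1  [load 220/220]
5 stock rods opened.

5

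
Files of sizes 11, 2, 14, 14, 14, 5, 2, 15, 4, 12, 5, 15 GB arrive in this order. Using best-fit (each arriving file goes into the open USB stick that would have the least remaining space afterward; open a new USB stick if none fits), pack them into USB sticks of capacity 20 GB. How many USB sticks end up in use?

7

  11 → USB stick 1 (new)  [load 11/20]
  2 → USB stick 1  [load 13/20]
  14 → USB stick 2 (new)  [load 14/20]
  14 → USB stick 3 (new)  [load 14/20]
  14 → USB stick 4 (new)  [load 14/20]
  5 → USB stick 2  [load 19/20]
  2 → USB stick 3  [load 16/20]
  15 → USB stick 5 (new)  [load 15/20]
  4 → USB stick 3  [load 20/20]
  12 → USB stick 6 (new)  [load 12/20]
  5 → USB stick 5  [load 20/20]
  15 → USB stick 7 (new)  [load 15/20]
7 USB sticks opened.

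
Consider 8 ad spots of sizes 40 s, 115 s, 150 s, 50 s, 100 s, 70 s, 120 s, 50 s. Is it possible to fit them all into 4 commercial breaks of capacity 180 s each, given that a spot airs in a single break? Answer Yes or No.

No

Total = 695 s; ⌈695/180⌉ = 4.
The bound of 4 does not rule out 4, but exhaustive search shows no assignment into 4 commercial breaks of capacity 180 s exists — the minimum is 5.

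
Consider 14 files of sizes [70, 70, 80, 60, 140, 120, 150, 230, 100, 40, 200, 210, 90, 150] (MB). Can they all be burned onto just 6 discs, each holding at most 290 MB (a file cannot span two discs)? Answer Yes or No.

A valid assignment using 6 discs:
  disc 1: 230 + 60 = 290
  disc 2: 210 + 80 = 290
  disc 3: 200 + 90 = 290
  disc 4: 150 + 140 = 290
  disc 5: 150 + 120 = 270
  disc 6: 100 + 70 + 70 + 40 = 280
Every load is within 290 MB, so 6 discs suffice.

Yes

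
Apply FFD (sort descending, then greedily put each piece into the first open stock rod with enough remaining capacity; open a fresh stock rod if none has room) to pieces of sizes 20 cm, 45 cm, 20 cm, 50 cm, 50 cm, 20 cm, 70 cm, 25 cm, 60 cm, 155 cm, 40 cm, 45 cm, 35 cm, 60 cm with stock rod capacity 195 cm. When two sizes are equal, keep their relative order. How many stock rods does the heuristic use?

Sorted descending: 155, 70, 60, 60, 50, 50, 45, 45, 40, 35, 25, 20, 20, 20.
  155 → stock rod 1 (new)  [load 155/195]
  70 → stock rod 2 (new)  [load 70/195]
  60 → stock rod 2  [load 130/195]
  60 → stock rod 2  [load 190/195]
  50 → stock rod 3 (new)  [load 50/195]
  50 → stock rod 3  [load 100/195]
  45 → stock rod 3  [load 145/195]
  45 → stock rod 3  [load 190/195]
  40 → stock rod 1  [load 195/195]
  35 → stock rod 4 (new)  [load 35/195]
  25 → stock rod 4  [load 60/195]
  20 → stock rod 4  [load 80/195]
  20 → stock rod 4  [load 100/195]
  20 → stock rod 4  [load 120/195]
4 stock rods opened.

4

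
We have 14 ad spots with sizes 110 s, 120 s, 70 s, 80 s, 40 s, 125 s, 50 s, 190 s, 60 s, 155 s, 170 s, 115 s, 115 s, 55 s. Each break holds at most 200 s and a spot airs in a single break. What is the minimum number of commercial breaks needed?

Total = 190 + 170 + 155 + 125 + 120 + 115 + 115 + 110 + 80 + 70 + 60 + 55 + 50 + 40 = 1455 s.
Lower bound: ⌈1455/200⌉ = 8 commercial breaks.
A packing using 8 commercial breaks:
  break 1: 190 = 190
  break 2: 170 = 170
  break 3: 155 + 40 = 195
  break 4: 125 + 70 = 195
  break 5: 120 + 80 = 200
  break 6: 115 + 60 = 175
  break 7: 115 + 55 = 170
  break 8: 110 + 50 = 160
This matches the lower bound, so 8 is optimal.

8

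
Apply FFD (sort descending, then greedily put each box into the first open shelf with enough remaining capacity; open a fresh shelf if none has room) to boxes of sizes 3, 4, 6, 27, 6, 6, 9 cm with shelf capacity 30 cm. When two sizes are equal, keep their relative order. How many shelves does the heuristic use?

3

Sorted descending: 27, 9, 6, 6, 6, 4, 3.
  27 → shelf 1 (new)  [load 27/30]
  9 → shelf 2 (new)  [load 9/30]
  6 → shelf 2  [load 15/30]
  6 → shelf 2  [load 21/30]
  6 → shelf 2  [load 27/30]
  4 → shelf 3 (new)  [load 4/30]
  3 → shelf 1  [load 30/30]
3 shelves opened.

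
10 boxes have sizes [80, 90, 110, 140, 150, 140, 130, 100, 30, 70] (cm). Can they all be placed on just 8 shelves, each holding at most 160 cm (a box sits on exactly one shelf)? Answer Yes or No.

Yes

A valid assignment using 8 shelves:
  shelf 1: 150 = 150
  shelf 2: 140 = 140
  shelf 3: 140 = 140
  shelf 4: 130 + 30 = 160
  shelf 5: 110 = 110
  shelf 6: 100 = 100
  shelf 7: 90 + 70 = 160
  shelf 8: 80 = 80
Every load is within 160 cm, so 8 shelves suffice.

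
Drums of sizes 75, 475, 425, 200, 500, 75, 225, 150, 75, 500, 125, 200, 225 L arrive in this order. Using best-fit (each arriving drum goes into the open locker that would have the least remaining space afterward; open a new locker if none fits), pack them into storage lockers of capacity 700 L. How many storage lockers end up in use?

5

  75 → locker 1 (new)  [load 75/700]
  475 → locker 1  [load 550/700]
  425 → locker 2 (new)  [load 425/700]
  200 → locker 2  [load 625/700]
  500 → locker 3 (new)  [load 500/700]
  75 → locker 2  [load 700/700]
  225 → locker 4 (new)  [load 225/700]
  150 → locker 1  [load 700/700]
  75 → locker 3  [load 575/700]
  500 → locker 5 (new)  [load 500/700]
  125 → locker 3  [load 700/700]
  200 → locker 5  [load 700/700]
  225 → locker 4  [load 450/700]
5 storage lockers opened.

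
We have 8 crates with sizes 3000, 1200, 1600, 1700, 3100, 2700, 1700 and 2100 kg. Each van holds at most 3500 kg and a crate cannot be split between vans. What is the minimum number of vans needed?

Total = 3100 + 3000 + 2700 + 2100 + 1700 + 1700 + 1600 + 1200 = 17100 kg.
Lower bound: ⌈17100/3500⌉ = 5 vans.
A packing using 6 vans:
  van 1: 3100 = 3100
  van 2: 3000 = 3000
  van 3: 2700 = 2700
  van 4: 2100 + 1200 = 3300
  van 5: 1700 + 1700 = 3400
  van 6: 1600 = 1600
No arrangement into 5 vans stays within capacity, so 6 is optimal.

6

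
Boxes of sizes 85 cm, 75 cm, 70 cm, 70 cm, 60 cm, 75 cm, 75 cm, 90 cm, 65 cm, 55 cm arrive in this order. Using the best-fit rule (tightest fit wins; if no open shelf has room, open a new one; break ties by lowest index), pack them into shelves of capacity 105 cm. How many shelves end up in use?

  85 → shelf 1 (new)  [load 85/105]
  75 → shelf 2 (new)  [load 75/105]
  70 → shelf 3 (new)  [load 70/105]
  70 → shelf 4 (new)  [load 70/105]
  60 → shelf 5 (new)  [load 60/105]
  75 → shelf 6 (new)  [load 75/105]
  75 → shelf 7 (new)  [load 75/105]
  90 → shelf 8 (new)  [load 90/105]
  65 → shelf 9 (new)  [load 65/105]
  55 → shelf 10 (new)  [load 55/105]
10 shelves opened.

10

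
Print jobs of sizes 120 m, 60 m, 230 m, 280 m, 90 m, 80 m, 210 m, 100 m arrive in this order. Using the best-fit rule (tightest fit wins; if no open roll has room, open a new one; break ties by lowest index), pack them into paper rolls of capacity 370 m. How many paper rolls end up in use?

  120 → roll 1 (new)  [load 120/370]
  60 → roll 1  [load 180/370]
  230 → roll 2 (new)  [load 230/370]
  280 → roll 3 (new)  [load 280/370]
  90 → roll 3  [load 370/370]
  80 → roll 2  [load 310/370]
  210 → roll 4 (new)  [load 210/370]
  100 → roll 4  [load 310/370]
4 paper rolls opened.

4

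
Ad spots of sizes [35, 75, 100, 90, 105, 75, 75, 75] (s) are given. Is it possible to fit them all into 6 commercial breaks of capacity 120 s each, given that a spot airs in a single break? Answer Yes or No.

No

Total = 630 s; ⌈630/120⌉ = 6.
7 ad spots each exceed half the capacity and cannot share a break, forcing at least 7 commercial breaks.
At least 7 commercial breaks are required, but only 6 are allowed.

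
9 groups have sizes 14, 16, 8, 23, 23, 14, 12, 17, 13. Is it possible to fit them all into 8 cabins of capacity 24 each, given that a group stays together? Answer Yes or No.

Yes

A valid assignment using 8 cabins:
  cabin 1: 23 = 23
  cabin 2: 23 = 23
  cabin 3: 17 = 17
  cabin 4: 16 + 8 = 24
  cabin 5: 14 = 14
  cabin 6: 14 = 14
  cabin 7: 13 = 13
  cabin 8: 12 = 12
Every load is within 24, so 8 cabins suffice.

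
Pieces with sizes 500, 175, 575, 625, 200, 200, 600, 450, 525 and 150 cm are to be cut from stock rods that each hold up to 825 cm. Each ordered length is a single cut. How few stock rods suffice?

Total = 625 + 600 + 575 + 525 + 500 + 450 + 200 + 200 + 175 + 150 = 4000 cm.
Lower bound: ⌈4000/825⌉ = 5 stock rods.
Also, 6 pieces each exceed 825/2 cm, and no two of those can share a stock rod, so at least 6 stock rods are needed.
A packing using 6 stock rods:
  stock rod 1: 625 + 200 = 825
  stock rod 2: 600 + 200 = 800
  stock rod 3: 575 + 175 = 750
  stock rod 4: 525 + 150 = 675
  stock rod 5: 500 = 500
  stock rod 6: 450 = 450
This matches the lower bound, so 6 is optimal.

6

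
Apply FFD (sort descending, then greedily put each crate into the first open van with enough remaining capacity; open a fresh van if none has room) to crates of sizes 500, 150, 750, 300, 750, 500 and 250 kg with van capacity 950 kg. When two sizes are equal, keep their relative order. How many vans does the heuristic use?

Sorted descending: 750, 750, 500, 500, 300, 250, 150.
  750 → van 1 (new)  [load 750/950]
  750 → van 2 (new)  [load 750/950]
  500 → van 3 (new)  [load 500/950]
  500 → van 4 (new)  [load 500/950]
  300 → van 3  [load 800/950]
  250 → van 4  [load 750/950]
  150 → van 1  [load 900/950]
4 vans opened.

4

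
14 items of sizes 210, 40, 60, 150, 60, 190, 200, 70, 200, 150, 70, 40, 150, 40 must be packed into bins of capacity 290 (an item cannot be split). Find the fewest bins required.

Total = 210 + 200 + 200 + 190 + 150 + 150 + 150 + 70 + 70 + 60 + 60 + 40 + 40 + 40 = 1630.
Lower bound: ⌈1630/290⌉ = 6 bins.
Also, 7 items each exceed 145, and no two of those can share a bin, so at least 7 bins are needed.
A packing using 7 bins:
  bin 1: 210 + 70 = 280
  bin 2: 200 + 70 = 270
  bin 3: 200 + 60 = 260
  bin 4: 190 + 60 + 40 = 290
  bin 5: 150 + 40 + 40 = 230
  bin 6: 150 = 150
  bin 7: 150 = 150
This matches the lower bound, so 7 is optimal.

7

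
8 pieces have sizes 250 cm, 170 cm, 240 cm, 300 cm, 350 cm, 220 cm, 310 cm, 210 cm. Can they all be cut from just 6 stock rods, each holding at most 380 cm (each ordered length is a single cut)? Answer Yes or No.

Total = 2050 cm; ⌈2050/380⌉ = 6.
7 pieces each exceed half the capacity and cannot share a stock rod, forcing at least 7 stock rods.
At least 7 stock rods are required, but only 6 are allowed.

No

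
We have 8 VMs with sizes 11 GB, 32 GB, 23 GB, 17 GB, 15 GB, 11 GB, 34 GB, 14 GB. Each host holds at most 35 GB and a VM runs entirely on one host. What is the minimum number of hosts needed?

5

Total = 34 + 32 + 23 + 17 + 15 + 14 + 11 + 11 = 157 GB.
Lower bound: ⌈157/35⌉ = 5 hosts.
A packing using 5 hosts:
  host 1: 34 = 34
  host 2: 32 = 32
  host 3: 23 + 11 = 34
  host 4: 17 + 15 = 32
  host 5: 14 + 11 = 25
This matches the lower bound, so 5 is optimal.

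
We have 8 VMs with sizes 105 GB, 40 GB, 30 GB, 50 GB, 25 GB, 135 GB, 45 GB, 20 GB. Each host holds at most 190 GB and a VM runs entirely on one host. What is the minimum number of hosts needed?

Total = 135 + 105 + 50 + 45 + 40 + 30 + 25 + 20 = 450 GB.
Lower bound: ⌈450/190⌉ = 3 hosts.
A packing using 3 hosts:
  host 1: 135 + 50 = 185
  host 2: 105 + 45 + 40 = 190
  host 3: 30 + 25 + 20 = 75
This matches the lower bound, so 3 is optimal.

3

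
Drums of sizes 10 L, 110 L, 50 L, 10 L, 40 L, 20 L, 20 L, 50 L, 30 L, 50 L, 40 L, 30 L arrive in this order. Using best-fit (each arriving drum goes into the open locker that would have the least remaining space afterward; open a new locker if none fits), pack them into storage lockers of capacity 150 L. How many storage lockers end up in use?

4

  10 → locker 1 (new)  [load 10/150]
  110 → locker 1  [load 120/150]
  50 → locker 2 (new)  [load 50/150]
  10 → locker 1  [load 130/150]
  40 → locker 2  [load 90/150]
  20 → locker 1  [load 150/150]
  20 → locker 2  [load 110/150]
  50 → locker 3 (new)  [load 50/150]
  30 → locker 2  [load 140/150]
  50 → locker 3  [load 100/150]
  40 → locker 3  [load 140/150]
  30 → locker 4 (new)  [load 30/150]
4 storage lockers opened.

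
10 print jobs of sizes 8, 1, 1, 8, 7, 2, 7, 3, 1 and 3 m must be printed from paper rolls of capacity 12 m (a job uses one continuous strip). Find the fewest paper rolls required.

4

Total = 8 + 8 + 7 + 7 + 3 + 3 + 2 + 1 + 1 + 1 = 41 m.
Lower bound: ⌈41/12⌉ = 4 paper rolls.
A packing using 4 paper rolls:
  roll 1: 8 + 3 + 1 = 12
  roll 2: 8 + 3 + 1 = 12
  roll 3: 7 + 2 + 1 = 10
  roll 4: 7 = 7
This matches the lower bound, so 4 is optimal.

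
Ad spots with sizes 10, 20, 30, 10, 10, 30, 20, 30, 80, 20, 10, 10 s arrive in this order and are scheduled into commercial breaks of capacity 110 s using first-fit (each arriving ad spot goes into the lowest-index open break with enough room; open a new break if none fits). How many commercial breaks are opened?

  10 → break 1 (new)  [load 10/110]
  20 → break 1  [load 30/110]
  30 → break 1  [load 60/110]
  10 → break 1  [load 70/110]
  10 → break 1  [load 80/110]
  30 → break 1  [load 110/110]
  20 → break 2 (new)  [load 20/110]
  30 → break 2  [load 50/110]
  80 → break 3 (new)  [load 80/110]
  20 → break 2  [load 70/110]
  10 → break 2  [load 80/110]
  10 → break 2  [load 90/110]
3 commercial breaks opened.

3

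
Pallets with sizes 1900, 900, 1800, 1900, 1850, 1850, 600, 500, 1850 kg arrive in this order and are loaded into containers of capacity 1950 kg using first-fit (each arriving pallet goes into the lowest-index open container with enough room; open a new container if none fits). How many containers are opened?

8

  1900 → container 1 (new)  [load 1900/1950]
  900 → container 2 (new)  [load 900/1950]
  1800 → container 3 (new)  [load 1800/1950]
  1900 → container 4 (new)  [load 1900/1950]
  1850 → container 5 (new)  [load 1850/1950]
  1850 → container 6 (new)  [load 1850/1950]
  600 → container 2  [load 1500/1950]
  500 → container 7 (new)  [load 500/1950]
  1850 → container 8 (new)  [load 1850/1950]
8 containers opened.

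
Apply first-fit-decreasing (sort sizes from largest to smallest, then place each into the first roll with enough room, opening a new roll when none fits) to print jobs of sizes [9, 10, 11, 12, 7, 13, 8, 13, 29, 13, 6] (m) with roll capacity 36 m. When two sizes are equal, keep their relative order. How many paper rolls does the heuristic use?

Sorted descending: 29, 13, 13, 13, 12, 11, 10, 9, 8, 7, 6.
  29 → roll 1 (new)  [load 29/36]
  13 → roll 2 (new)  [load 13/36]
  13 → roll 2  [load 26/36]
  13 → roll 3 (new)  [load 13/36]
  12 → roll 3  [load 25/36]
  11 → roll 3  [load 36/36]
  10 → roll 2  [load 36/36]
  9 → roll 4 (new)  [load 9/36]
  8 → roll 4  [load 17/36]
  7 → roll 1  [load 36/36]
  6 → roll 4  [load 23/36]
4 paper rolls opened.

4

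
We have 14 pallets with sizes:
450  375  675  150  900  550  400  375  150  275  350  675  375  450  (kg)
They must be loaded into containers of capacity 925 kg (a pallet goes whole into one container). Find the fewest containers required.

Total = 900 + 675 + 675 + 550 + 450 + 450 + 400 + 375 + 375 + 375 + 350 + 275 + 150 + 150 = 6150 kg.
Lower bound: ⌈6150/925⌉ = 7 containers.
A packing using 8 containers:
  container 1: 900 = 900
  container 2: 675 + 150 = 825
  container 3: 675 + 150 = 825
  container 4: 550 + 375 = 925
  container 5: 450 + 450 = 900
  container 6: 400 + 375 = 775
  container 7: 375 + 350 = 725
  container 8: 275 = 275
No arrangement into 7 containers stays within capacity, so 8 is optimal.

8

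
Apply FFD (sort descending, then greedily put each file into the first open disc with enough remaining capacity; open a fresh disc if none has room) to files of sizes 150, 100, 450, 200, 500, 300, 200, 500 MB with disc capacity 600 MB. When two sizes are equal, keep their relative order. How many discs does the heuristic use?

5

Sorted descending: 500, 500, 450, 300, 200, 200, 150, 100.
  500 → disc 1 (new)  [load 500/600]
  500 → disc 2 (new)  [load 500/600]
  450 → disc 3 (new)  [load 450/600]
  300 → disc 4 (new)  [load 300/600]
  200 → disc 4  [load 500/600]
  200 → disc 5 (new)  [load 200/600]
  150 → disc 3  [load 600/600]
  100 → disc 1  [load 600/600]
5 discs opened.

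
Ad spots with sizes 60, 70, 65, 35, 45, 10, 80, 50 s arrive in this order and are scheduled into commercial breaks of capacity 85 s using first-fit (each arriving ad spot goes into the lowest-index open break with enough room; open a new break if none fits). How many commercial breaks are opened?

  60 → break 1 (new)  [load 60/85]
  70 → break 2 (new)  [load 70/85]
  65 → break 3 (new)  [load 65/85]
  35 → break 4 (new)  [load 35/85]
  45 → break 4  [load 80/85]
  10 → break 1  [load 70/85]
  80 → break 5 (new)  [load 80/85]
  50 → break 6 (new)  [load 50/85]
6 commercial breaks opened.

6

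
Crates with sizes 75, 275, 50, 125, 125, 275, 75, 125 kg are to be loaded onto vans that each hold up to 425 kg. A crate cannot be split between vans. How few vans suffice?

Total = 275 + 275 + 125 + 125 + 125 + 75 + 75 + 50 = 1125 kg.
Lower bound: ⌈1125/425⌉ = 3 vans.
A packing using 3 vans:
  van 1: 275 + 125 = 400
  van 2: 275 + 125 = 400
  van 3: 125 + 75 + 75 + 50 = 325
This matches the lower bound, so 3 is optimal.

3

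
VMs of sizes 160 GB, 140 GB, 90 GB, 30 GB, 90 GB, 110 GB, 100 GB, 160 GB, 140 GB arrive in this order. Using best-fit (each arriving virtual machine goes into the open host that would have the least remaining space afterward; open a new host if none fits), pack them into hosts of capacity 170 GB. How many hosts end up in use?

8

  160 → host 1 (new)  [load 160/170]
  140 → host 2 (new)  [load 140/170]
  90 → host 3 (new)  [load 90/170]
  30 → host 2  [load 170/170]
  90 → host 4 (new)  [load 90/170]
  110 → host 5 (new)  [load 110/170]
  100 → host 6 (new)  [load 100/170]
  160 → host 7 (new)  [load 160/170]
  140 → host 8 (new)  [load 140/170]
8 hosts opened.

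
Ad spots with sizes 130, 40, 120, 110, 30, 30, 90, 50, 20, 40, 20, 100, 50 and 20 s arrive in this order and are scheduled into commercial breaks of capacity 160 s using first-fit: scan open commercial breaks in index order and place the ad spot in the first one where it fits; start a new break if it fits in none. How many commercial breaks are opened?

6

  130 → break 1 (new)  [load 130/160]
  40 → break 2 (new)  [load 40/160]
  120 → break 2  [load 160/160]
  110 → break 3 (new)  [load 110/160]
  30 → break 1  [load 160/160]
  30 → break 3  [load 140/160]
  90 → break 4 (new)  [load 90/160]
  50 → break 4  [load 140/160]
  20 → break 3  [load 160/160]
  40 → break 5 (new)  [load 40/160]
  20 → break 4  [load 160/160]
  100 → break 5  [load 140/160]
  50 → break 6 (new)  [load 50/160]
  20 → break 5  [load 160/160]
6 commercial breaks opened.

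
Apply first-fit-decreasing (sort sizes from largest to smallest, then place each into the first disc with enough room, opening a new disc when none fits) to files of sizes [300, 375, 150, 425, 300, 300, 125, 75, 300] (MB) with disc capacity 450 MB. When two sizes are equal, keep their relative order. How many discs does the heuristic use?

6

Sorted descending: 425, 375, 300, 300, 300, 300, 150, 125, 75.
  425 → disc 1 (new)  [load 425/450]
  375 → disc 2 (new)  [load 375/450]
  300 → disc 3 (new)  [load 300/450]
  300 → disc 4 (new)  [load 300/450]
  300 → disc 5 (new)  [load 300/450]
  300 → disc 6 (new)  [load 300/450]
  150 → disc 3  [load 450/450]
  125 → disc 4  [load 425/450]
  75 → disc 2  [load 450/450]
6 discs opened.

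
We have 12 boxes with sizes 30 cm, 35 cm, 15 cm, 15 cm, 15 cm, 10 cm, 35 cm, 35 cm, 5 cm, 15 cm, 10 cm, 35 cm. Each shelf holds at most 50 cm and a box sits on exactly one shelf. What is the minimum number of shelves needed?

Total = 35 + 35 + 35 + 35 + 30 + 15 + 15 + 15 + 15 + 10 + 10 + 5 = 255 cm.
Lower bound: ⌈255/50⌉ = 6 shelves.
A packing using 6 shelves:
  shelf 1: 35 + 15 = 50
  shelf 2: 35 + 15 = 50
  shelf 3: 35 + 15 = 50
  shelf 4: 35 + 15 = 50
  shelf 5: 30 + 10 + 10 = 50
  shelf 6: 5 = 5
This matches the lower bound, so 6 is optimal.

6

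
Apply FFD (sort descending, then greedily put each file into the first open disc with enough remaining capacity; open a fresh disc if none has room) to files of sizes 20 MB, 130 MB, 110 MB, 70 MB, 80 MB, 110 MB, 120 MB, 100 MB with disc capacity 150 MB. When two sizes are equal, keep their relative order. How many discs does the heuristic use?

6

Sorted descending: 130, 120, 110, 110, 100, 80, 70, 20.
  130 → disc 1 (new)  [load 130/150]
  120 → disc 2 (new)  [load 120/150]
  110 → disc 3 (new)  [load 110/150]
  110 → disc 4 (new)  [load 110/150]
  100 → disc 5 (new)  [load 100/150]
  80 → disc 6 (new)  [load 80/150]
  70 → disc 6  [load 150/150]
  20 → disc 1  [load 150/150]
6 discs opened.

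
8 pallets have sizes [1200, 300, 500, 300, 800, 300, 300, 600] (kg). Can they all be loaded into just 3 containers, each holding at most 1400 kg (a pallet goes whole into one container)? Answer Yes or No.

Total = 4300 kg; ⌈4300/1400⌉ = 4.
At least 4 containers are required, but only 3 are allowed.

No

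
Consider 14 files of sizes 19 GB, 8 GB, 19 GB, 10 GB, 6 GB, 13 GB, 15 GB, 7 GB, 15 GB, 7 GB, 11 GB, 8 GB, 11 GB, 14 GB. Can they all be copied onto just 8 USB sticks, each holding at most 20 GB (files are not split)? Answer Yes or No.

Total = 163 GB; ⌈163/20⌉ = 9.
At least 9 USB sticks are required, but only 8 are allowed.

No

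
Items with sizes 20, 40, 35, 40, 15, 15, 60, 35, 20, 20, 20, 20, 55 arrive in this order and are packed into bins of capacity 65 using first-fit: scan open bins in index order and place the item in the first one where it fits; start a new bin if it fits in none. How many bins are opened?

  20 → bin 1 (new)  [load 20/65]
  40 → bin 1  [load 60/65]
  35 → bin 2 (new)  [load 35/65]
  40 → bin 3 (new)  [load 40/65]
  15 → bin 2  [load 50/65]
  15 → bin 2  [load 65/65]
  60 → bin 4 (new)  [load 60/65]
  35 → bin 5 (new)  [load 35/65]
  20 → bin 3  [load 60/65]
  20 → bin 5  [load 55/65]
  20 → bin 6 (new)  [load 20/65]
  20 → bin 6  [load 40/65]
  55 → bin 7 (new)  [load 55/65]
7 bins opened.

7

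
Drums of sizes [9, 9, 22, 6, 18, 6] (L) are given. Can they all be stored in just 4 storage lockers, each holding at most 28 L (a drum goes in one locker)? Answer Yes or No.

Yes

A valid assignment using 3 storage lockers:
  locker 1: 22 + 6 = 28
  locker 2: 18 + 9 = 27
  locker 3: 9 + 6 = 15
That uses only 3 ≤ 4, so 4 storage lockers are enough.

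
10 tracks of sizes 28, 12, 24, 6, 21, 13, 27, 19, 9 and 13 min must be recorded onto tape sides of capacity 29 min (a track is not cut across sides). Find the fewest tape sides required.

7

Total = 28 + 27 + 24 + 21 + 19 + 13 + 13 + 12 + 9 + 6 = 172 min.
Lower bound: ⌈172/29⌉ = 6 tape sides.
A packing using 7 tape sides:
  side 1: 28 = 28
  side 2: 27 = 27
  side 3: 24 = 24
  side 4: 21 + 6 = 27
  side 5: 19 + 9 = 28
  side 6: 13 + 13 = 26
  side 7: 12 = 12
No arrangement into 6 tape sides stays within capacity, so 7 is optimal.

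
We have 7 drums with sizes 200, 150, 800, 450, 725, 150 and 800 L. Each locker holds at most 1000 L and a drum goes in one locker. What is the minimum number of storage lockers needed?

4

Total = 800 + 800 + 725 + 450 + 200 + 150 + 150 = 3275 L.
Lower bound: ⌈3275/1000⌉ = 4 storage lockers.
A packing using 4 storage lockers:
  locker 1: 800 + 200 = 1000
  locker 2: 800 + 150 = 950
  locker 3: 725 + 150 = 875
  locker 4: 450 = 450
This matches the lower bound, so 4 is optimal.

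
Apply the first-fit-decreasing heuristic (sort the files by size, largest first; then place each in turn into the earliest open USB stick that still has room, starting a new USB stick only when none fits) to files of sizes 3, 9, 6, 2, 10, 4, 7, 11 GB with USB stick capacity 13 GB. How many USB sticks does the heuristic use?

4

Sorted descending: 11, 10, 9, 7, 6, 4, 3, 2.
  11 → USB stick 1 (new)  [load 11/13]
  10 → USB stick 2 (new)  [load 10/13]
  9 → USB stick 3 (new)  [load 9/13]
  7 → USB stick 4 (new)  [load 7/13]
  6 → USB stick 4  [load 13/13]
  4 → USB stick 3  [load 13/13]
  3 → USB stick 2  [load 13/13]
  2 → USB stick 1  [load 13/13]
4 USB sticks opened.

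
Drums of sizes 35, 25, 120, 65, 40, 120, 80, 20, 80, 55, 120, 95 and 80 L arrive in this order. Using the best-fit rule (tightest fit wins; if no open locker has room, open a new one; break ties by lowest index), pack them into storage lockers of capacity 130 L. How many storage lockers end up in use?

9

  35 → locker 1 (new)  [load 35/130]
  25 → locker 1  [load 60/130]
  120 → locker 2 (new)  [load 120/130]
  65 → locker 1  [load 125/130]
  40 → locker 3 (new)  [load 40/130]
  120 → locker 4 (new)  [load 120/130]
  80 → locker 3  [load 120/130]
  20 → locker 5 (new)  [load 20/130]
  80 → locker 5  [load 100/130]
  55 → locker 6 (new)  [load 55/130]
  120 → locker 7 (new)  [load 120/130]
  95 → locker 8 (new)  [load 95/130]
  80 → locker 9 (new)  [load 80/130]
9 storage lockers opened.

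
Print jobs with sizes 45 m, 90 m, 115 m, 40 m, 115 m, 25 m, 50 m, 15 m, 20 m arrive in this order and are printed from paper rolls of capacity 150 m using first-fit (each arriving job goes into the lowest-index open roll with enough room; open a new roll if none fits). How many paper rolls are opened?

  45 → roll 1 (new)  [load 45/150]
  90 → roll 1  [load 135/150]
  115 → roll 2 (new)  [load 115/150]
  40 → roll 3 (new)  [load 40/150]
  115 → roll 4 (new)  [load 115/150]
  25 → roll 2  [load 140/150]
  50 → roll 3  [load 90/150]
  15 → roll 1  [load 150/150]
  20 → roll 3  [load 110/150]
4 paper rolls opened.

4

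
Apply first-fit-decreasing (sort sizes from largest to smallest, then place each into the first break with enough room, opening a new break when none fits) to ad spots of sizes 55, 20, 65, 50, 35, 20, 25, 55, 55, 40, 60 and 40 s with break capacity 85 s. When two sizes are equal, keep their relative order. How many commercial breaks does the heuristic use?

7

Sorted descending: 65, 60, 55, 55, 55, 50, 40, 40, 35, 25, 20, 20.
  65 → break 1 (new)  [load 65/85]
  60 → break 2 (new)  [load 60/85]
  55 → break 3 (new)  [load 55/85]
  55 → break 4 (new)  [load 55/85]
  55 → break 5 (new)  [load 55/85]
  50 → break 6 (new)  [load 50/85]
  40 → break 7 (new)  [load 40/85]
  40 → break 7  [load 80/85]
  35 → break 6  [load 85/85]
  25 → break 2  [load 85/85]
  20 → break 1  [load 85/85]
  20 → break 3  [load 75/85]
7 commercial breaks opened.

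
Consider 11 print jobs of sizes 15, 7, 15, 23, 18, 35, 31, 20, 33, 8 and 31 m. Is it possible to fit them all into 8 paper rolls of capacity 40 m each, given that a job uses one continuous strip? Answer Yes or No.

Yes

A valid assignment using 7 paper rolls:
  roll 1: 35 = 35
  roll 2: 33 + 7 = 40
  roll 3: 31 + 8 = 39
  roll 4: 31 = 31
  roll 5: 23 + 15 = 38
  roll 6: 20 + 18 = 38
  roll 7: 15 = 15
That uses only 7 ≤ 8, so 8 paper rolls are enough.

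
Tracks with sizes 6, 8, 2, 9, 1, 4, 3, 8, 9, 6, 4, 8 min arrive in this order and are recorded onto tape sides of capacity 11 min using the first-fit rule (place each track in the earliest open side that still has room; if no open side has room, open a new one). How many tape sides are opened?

  6 → side 1 (new)  [load 6/11]
  8 → side 2 (new)  [load 8/11]
  2 → side 1  [load 8/11]
  9 → side 3 (new)  [load 9/11]
  1 → side 1  [load 9/11]
  4 → side 4 (new)  [load 4/11]
  3 → side 2  [load 11/11]
  8 → side 5 (new)  [load 8/11]
  9 → side 6 (new)  [load 9/11]
  6 → side 4  [load 10/11]
  4 → side 7 (new)  [load 4/11]
  8 → side 8 (new)  [load 8/11]
8 tape sides opened.

8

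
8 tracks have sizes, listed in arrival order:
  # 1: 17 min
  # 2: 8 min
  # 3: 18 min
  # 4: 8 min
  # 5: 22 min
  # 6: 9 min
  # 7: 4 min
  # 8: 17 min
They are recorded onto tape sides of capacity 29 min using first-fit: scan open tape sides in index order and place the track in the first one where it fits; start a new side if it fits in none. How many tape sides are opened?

4

  17 → side 1 (new)  [load 17/29]
  8 → side 1  [load 25/29]
  18 → side 2 (new)  [load 18/29]
  8 → side 2  [load 26/29]
  22 → side 3 (new)  [load 22/29]
  9 → side 4 (new)  [load 9/29]
  4 → side 1  [load 29/29]
  17 → side 4  [load 26/29]
4 tape sides opened.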